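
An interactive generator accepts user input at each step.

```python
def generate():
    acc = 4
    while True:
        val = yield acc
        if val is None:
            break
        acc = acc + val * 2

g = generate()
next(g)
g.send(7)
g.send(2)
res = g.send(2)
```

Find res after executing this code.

Step 1: next() -> yield acc=4.
Step 2: send(7) -> val=7, acc = 4 + 7*2 = 18, yield 18.
Step 3: send(2) -> val=2, acc = 18 + 2*2 = 22, yield 22.
Step 4: send(2) -> val=2, acc = 22 + 2*2 = 26, yield 26.
Therefore res = 26.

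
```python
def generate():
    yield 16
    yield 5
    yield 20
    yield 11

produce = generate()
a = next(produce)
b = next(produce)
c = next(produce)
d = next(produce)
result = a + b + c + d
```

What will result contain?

Step 1: Create generator and consume all values:
  a = next(produce) = 16
  b = next(produce) = 5
  c = next(produce) = 20
  d = next(produce) = 11
Step 2: result = 16 + 5 + 20 + 11 = 52.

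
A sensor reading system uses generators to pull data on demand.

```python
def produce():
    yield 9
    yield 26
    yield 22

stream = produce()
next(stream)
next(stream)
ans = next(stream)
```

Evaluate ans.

Step 1: produce() creates a generator.
Step 2: next(stream) yields 9 (consumed and discarded).
Step 3: next(stream) yields 26 (consumed and discarded).
Step 4: next(stream) yields 22, assigned to ans.
Therefore ans = 22.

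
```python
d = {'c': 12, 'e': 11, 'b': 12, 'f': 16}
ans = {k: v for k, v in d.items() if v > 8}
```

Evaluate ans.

Step 1: Filter items where value > 8:
  'c': 12 > 8: kept
  'e': 11 > 8: kept
  'b': 12 > 8: kept
  'f': 16 > 8: kept
Therefore ans = {'c': 12, 'e': 11, 'b': 12, 'f': 16}.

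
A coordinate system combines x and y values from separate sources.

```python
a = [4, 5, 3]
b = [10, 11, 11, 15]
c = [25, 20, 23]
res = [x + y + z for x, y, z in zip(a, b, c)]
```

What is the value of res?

Step 1: zip three lists (truncates to shortest, len=3):
  4 + 10 + 25 = 39
  5 + 11 + 20 = 36
  3 + 11 + 23 = 37
Therefore res = [39, 36, 37].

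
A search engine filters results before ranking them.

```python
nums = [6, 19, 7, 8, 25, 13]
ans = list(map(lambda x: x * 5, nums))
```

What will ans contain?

Step 1: Apply lambda x: x * 5 to each element:
  6 -> 30
  19 -> 95
  7 -> 35
  8 -> 40
  25 -> 125
  13 -> 65
Therefore ans = [30, 95, 35, 40, 125, 65].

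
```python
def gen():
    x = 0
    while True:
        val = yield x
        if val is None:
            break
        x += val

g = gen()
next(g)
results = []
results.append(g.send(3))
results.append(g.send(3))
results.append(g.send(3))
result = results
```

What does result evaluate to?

Step 1: next(g) -> yield 0.
Step 2: send(3) -> x = 3, yield 3.
Step 3: send(3) -> x = 6, yield 6.
Step 4: send(3) -> x = 9, yield 9.
Therefore result = [3, 6, 9].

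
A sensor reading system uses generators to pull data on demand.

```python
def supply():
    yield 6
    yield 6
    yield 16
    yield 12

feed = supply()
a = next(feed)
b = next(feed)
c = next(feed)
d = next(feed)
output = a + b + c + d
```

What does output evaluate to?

Step 1: Create generator and consume all values:
  a = next(feed) = 6
  b = next(feed) = 6
  c = next(feed) = 16
  d = next(feed) = 12
Step 2: output = 6 + 6 + 16 + 12 = 40.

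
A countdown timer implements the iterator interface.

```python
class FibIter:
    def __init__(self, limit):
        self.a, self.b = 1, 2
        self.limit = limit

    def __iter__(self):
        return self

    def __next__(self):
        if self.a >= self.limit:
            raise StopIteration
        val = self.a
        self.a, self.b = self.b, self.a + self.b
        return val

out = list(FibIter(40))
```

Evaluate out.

Step 1: Fibonacci-like sequence (a=1, b=2) until >= 40:
  Yield 1, then a,b = 2,3
  Yield 2, then a,b = 3,5
  Yield 3, then a,b = 5,8
  Yield 5, then a,b = 8,13
  Yield 8, then a,b = 13,21
  Yield 13, then a,b = 21,34
  Yield 21, then a,b = 34,55
  Yield 34, then a,b = 55,89
Step 2: 55 >= 40, stop.
Therefore out = [1, 2, 3, 5, 8, 13, 21, 34].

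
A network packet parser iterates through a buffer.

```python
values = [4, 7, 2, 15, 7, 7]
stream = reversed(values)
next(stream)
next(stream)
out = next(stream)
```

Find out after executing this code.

Step 1: reversed([4, 7, 2, 15, 7, 7]) gives iterator: [7, 7, 15, 2, 7, 4].
Step 2: First next() = 7, second next() = 7.
Step 3: Third next() = 15.
Therefore out = 15.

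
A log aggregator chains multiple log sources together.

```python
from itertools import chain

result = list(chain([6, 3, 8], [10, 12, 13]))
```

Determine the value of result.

Step 1: chain() concatenates iterables: [6, 3, 8] + [10, 12, 13].
Therefore result = [6, 3, 8, 10, 12, 13].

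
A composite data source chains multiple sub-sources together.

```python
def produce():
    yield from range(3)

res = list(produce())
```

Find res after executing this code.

Step 1: yield from delegates to the iterable, yielding each element.
Step 2: Collected values: [0, 1, 2].
Therefore res = [0, 1, 2].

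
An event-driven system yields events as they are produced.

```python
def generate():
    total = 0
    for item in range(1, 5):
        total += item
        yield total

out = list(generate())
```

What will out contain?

Step 1: Generator accumulates running sum:
  item=1: total = 1, yield 1
  item=2: total = 3, yield 3
  item=3: total = 6, yield 6
  item=4: total = 10, yield 10
Therefore out = [1, 3, 6, 10].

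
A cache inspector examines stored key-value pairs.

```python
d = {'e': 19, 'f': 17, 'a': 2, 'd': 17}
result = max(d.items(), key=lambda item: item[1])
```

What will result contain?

Step 1: Find item with maximum value:
  ('e', 19)
  ('f', 17)
  ('a', 2)
  ('d', 17)
Step 2: Maximum value is 19 at key 'e'.
Therefore result = ('e', 19).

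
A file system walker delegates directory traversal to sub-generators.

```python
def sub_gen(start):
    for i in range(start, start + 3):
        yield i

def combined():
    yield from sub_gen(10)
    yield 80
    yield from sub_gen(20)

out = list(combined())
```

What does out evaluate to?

Step 1: combined() delegates to sub_gen(10):
  yield 10
  yield 11
  yield 12
Step 2: yield 80
Step 3: Delegates to sub_gen(20):
  yield 20
  yield 21
  yield 22
Therefore out = [10, 11, 12, 80, 20, 21, 22].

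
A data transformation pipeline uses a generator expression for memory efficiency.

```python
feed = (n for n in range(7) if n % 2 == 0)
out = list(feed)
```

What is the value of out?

Step 1: Filter range(7) keeping only even values:
  n=0: even, included
  n=1: odd, excluded
  n=2: even, included
  n=3: odd, excluded
  n=4: even, included
  n=5: odd, excluded
  n=6: even, included
Therefore out = [0, 2, 4, 6].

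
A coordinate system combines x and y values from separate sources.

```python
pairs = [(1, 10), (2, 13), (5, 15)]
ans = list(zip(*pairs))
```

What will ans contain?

Step 1: zip(*pairs) transposes: unzips [(1, 10), (2, 13), (5, 15)] into separate sequences.
Step 2: First elements: (1, 2, 5), second elements: (10, 13, 15).
Therefore ans = [(1, 2, 5), (10, 13, 15)].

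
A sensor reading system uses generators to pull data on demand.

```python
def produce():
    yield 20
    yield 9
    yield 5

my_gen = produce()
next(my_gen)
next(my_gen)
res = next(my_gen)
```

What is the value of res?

Step 1: produce() creates a generator.
Step 2: next(my_gen) yields 20 (consumed and discarded).
Step 3: next(my_gen) yields 9 (consumed and discarded).
Step 4: next(my_gen) yields 5, assigned to res.
Therefore res = 5.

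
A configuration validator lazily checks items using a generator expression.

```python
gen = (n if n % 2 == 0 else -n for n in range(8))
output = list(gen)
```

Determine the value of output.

Step 1: For each n in range(8), yield n if even, else -n:
  n=0: even, yield 0
  n=1: odd, yield -1
  n=2: even, yield 2
  n=3: odd, yield -3
  n=4: even, yield 4
  n=5: odd, yield -5
  n=6: even, yield 6
  n=7: odd, yield -7
Therefore output = [0, -1, 2, -3, 4, -5, 6, -7].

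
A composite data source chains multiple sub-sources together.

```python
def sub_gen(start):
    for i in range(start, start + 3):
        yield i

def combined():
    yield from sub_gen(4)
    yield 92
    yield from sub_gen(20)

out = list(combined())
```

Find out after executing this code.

Step 1: combined() delegates to sub_gen(4):
  yield 4
  yield 5
  yield 6
Step 2: yield 92
Step 3: Delegates to sub_gen(20):
  yield 20
  yield 21
  yield 22
Therefore out = [4, 5, 6, 92, 20, 21, 22].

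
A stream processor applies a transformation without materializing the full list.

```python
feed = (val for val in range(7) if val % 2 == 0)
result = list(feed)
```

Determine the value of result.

Step 1: Filter range(7) keeping only even values:
  val=0: even, included
  val=1: odd, excluded
  val=2: even, included
  val=3: odd, excluded
  val=4: even, included
  val=5: odd, excluded
  val=6: even, included
Therefore result = [0, 2, 4, 6].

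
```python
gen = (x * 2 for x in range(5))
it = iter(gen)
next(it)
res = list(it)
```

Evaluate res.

Step 1: Generator produces [0, 2, 4, 6, 8].
Step 2: next(it) consumes first element (0).
Step 3: list(it) collects remaining: [2, 4, 6, 8].
Therefore res = [2, 4, 6, 8].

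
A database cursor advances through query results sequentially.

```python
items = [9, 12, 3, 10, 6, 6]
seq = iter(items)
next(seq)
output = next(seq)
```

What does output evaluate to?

Step 1: Create iterator over [9, 12, 3, 10, 6, 6].
Step 2: next() consumes 9.
Step 3: next() returns 12.
Therefore output = 12.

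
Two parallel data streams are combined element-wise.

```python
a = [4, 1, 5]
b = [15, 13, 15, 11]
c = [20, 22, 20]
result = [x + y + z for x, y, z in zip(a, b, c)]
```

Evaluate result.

Step 1: zip three lists (truncates to shortest, len=3):
  4 + 15 + 20 = 39
  1 + 13 + 22 = 36
  5 + 15 + 20 = 40
Therefore result = [39, 36, 40].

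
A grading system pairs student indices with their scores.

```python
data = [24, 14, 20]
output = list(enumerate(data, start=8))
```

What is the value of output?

Step 1: enumerate with start=8:
  (8, 24)
  (9, 14)
  (10, 20)
Therefore output = [(8, 24), (9, 14), (10, 20)].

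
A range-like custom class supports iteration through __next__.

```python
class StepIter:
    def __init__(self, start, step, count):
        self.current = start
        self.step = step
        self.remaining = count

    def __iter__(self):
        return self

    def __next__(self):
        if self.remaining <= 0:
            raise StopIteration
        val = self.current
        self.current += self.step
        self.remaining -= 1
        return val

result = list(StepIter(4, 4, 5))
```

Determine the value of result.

Step 1: StepIter starts at 4, increments by 4, for 5 steps:
  Yield 4, then current += 4
  Yield 8, then current += 4
  Yield 12, then current += 4
  Yield 16, then current += 4
  Yield 20, then current += 4
Therefore result = [4, 8, 12, 16, 20].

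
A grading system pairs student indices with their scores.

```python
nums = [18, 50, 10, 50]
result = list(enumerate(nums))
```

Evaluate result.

Step 1: enumerate pairs each element with its index:
  (0, 18)
  (1, 50)
  (2, 10)
  (3, 50)
Therefore result = [(0, 18), (1, 50), (2, 10), (3, 50)].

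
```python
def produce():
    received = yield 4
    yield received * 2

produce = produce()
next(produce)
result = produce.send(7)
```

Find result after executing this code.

Step 1: next(produce) advances to first yield, producing 4.
Step 2: send(7) resumes, received = 7.
Step 3: yield received * 2 = 7 * 2 = 14.
Therefore result = 14.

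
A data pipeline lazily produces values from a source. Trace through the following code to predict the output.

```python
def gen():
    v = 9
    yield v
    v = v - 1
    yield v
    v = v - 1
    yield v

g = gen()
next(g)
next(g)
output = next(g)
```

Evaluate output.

Step 1: Trace through generator execution:
  Yield 1: v starts at 9, yield 9
  Yield 2: v = 9 - 1 = 8, yield 8
  Yield 3: v = 8 - 1 = 7, yield 7
Step 2: First next() gets 9, second next() gets the second value, third next() yields 7.
Therefore output = 7.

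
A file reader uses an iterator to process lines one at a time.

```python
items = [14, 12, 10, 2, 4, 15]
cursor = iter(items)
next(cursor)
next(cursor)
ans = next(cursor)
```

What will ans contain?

Step 1: Create iterator over [14, 12, 10, 2, 4, 15].
Step 2: next() consumes 14.
Step 3: next() consumes 12.
Step 4: next() returns 10.
Therefore ans = 10.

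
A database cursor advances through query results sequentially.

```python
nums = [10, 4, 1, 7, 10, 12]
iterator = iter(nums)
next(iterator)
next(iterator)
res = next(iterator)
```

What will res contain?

Step 1: Create iterator over [10, 4, 1, 7, 10, 12].
Step 2: next() consumes 10.
Step 3: next() consumes 4.
Step 4: next() returns 1.
Therefore res = 1.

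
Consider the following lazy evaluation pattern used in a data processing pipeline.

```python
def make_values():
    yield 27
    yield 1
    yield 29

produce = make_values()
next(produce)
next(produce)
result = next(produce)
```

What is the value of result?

Step 1: make_values() creates a generator.
Step 2: next(produce) yields 27 (consumed and discarded).
Step 3: next(produce) yields 1 (consumed and discarded).
Step 4: next(produce) yields 29, assigned to result.
Therefore result = 29.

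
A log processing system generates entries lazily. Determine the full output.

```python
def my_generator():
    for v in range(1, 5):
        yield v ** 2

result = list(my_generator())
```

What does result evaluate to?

Step 1: For each v in range(1, 5), yield v**2:
  v=1: yield 1**2 = 1
  v=2: yield 2**2 = 4
  v=3: yield 3**2 = 9
  v=4: yield 4**2 = 16
Therefore result = [1, 4, 9, 16].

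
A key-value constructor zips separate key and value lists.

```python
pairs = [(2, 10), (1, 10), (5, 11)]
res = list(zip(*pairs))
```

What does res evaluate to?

Step 1: zip(*pairs) transposes: unzips [(2, 10), (1, 10), (5, 11)] into separate sequences.
Step 2: First elements: (2, 1, 5), second elements: (10, 10, 11).
Therefore res = [(2, 1, 5), (10, 10, 11)].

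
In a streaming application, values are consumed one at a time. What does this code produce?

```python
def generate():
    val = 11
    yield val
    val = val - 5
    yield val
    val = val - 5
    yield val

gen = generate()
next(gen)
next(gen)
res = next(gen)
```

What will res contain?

Step 1: Trace through generator execution:
  Yield 1: val starts at 11, yield 11
  Yield 2: val = 11 - 5 = 6, yield 6
  Yield 3: val = 6 - 5 = 1, yield 1
Step 2: First next() gets 11, second next() gets the second value, third next() yields 1.
Therefore res = 1.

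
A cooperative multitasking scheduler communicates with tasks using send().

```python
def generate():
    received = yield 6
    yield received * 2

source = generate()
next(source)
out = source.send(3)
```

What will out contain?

Step 1: next(source) advances to first yield, producing 6.
Step 2: send(3) resumes, received = 3.
Step 3: yield received * 2 = 3 * 2 = 6.
Therefore out = 6.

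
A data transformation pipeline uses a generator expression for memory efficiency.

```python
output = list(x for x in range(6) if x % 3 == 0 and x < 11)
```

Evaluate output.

Step 1: Filter range(6) where x % 3 == 0 and x < 11:
  x=0: both conditions met, included
  x=1: excluded (1 % 3 != 0)
  x=2: excluded (2 % 3 != 0)
  x=3: both conditions met, included
  x=4: excluded (4 % 3 != 0)
  x=5: excluded (5 % 3 != 0)
Therefore output = [0, 3].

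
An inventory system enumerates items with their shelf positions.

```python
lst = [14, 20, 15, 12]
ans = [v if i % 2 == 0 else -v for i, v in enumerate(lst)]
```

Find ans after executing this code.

Step 1: For each (i, v), keep v if i is even, negate if odd:
  i=0 (even): keep 14
  i=1 (odd): negate to -20
  i=2 (even): keep 15
  i=3 (odd): negate to -12
Therefore ans = [14, -20, 15, -12].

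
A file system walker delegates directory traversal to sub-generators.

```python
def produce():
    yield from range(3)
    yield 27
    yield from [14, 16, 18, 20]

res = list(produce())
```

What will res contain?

Step 1: Trace yields in order:
  yield 0
  yield 1
  yield 2
  yield 27
  yield 14
  yield 16
  yield 18
  yield 20
Therefore res = [0, 1, 2, 27, 14, 16, 18, 20].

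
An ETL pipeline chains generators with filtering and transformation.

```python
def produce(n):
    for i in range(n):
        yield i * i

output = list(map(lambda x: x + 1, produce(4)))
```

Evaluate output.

Step 1: produce(4) yields squares: [0, 1, 4, 9].
Step 2: map adds 1 to each: [1, 2, 5, 10].
Therefore output = [1, 2, 5, 10].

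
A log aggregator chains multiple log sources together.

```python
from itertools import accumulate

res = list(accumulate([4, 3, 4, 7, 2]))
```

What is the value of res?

Step 1: accumulate computes running sums:
  + 4 = 4
  + 3 = 7
  + 4 = 11
  + 7 = 18
  + 2 = 20
Therefore res = [4, 7, 11, 18, 20].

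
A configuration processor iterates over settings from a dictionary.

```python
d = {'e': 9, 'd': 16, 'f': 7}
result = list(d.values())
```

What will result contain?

Step 1: d.values() returns the dictionary values in insertion order.
Therefore result = [9, 16, 7].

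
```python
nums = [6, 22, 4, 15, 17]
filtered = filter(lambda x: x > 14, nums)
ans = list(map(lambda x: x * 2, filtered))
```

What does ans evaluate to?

Step 1: Filter nums for elements > 14:
  6: removed
  22: kept
  4: removed
  15: kept
  17: kept
Step 2: Map x * 2 on filtered [22, 15, 17]:
  22 -> 44
  15 -> 30
  17 -> 34
Therefore ans = [44, 30, 34].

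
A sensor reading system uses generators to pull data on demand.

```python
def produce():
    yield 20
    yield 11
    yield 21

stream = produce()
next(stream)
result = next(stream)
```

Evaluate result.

Step 1: produce() creates a generator.
Step 2: next(stream) yields 20 (consumed and discarded).
Step 3: next(stream) yields 11, assigned to result.
Therefore result = 11.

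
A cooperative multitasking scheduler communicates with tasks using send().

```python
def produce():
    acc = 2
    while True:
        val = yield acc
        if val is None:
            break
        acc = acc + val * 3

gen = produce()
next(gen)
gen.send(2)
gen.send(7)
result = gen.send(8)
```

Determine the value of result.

Step 1: next() -> yield acc=2.
Step 2: send(2) -> val=2, acc = 2 + 2*3 = 8, yield 8.
Step 3: send(7) -> val=7, acc = 8 + 7*3 = 29, yield 29.
Step 4: send(8) -> val=8, acc = 29 + 8*3 = 53, yield 53.
Therefore result = 53.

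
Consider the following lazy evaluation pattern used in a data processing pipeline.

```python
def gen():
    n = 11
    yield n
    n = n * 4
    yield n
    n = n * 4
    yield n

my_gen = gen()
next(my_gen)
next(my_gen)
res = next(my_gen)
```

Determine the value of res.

Step 1: Trace through generator execution:
  Yield 1: n starts at 11, yield 11
  Yield 2: n = 11 * 4 = 44, yield 44
  Yield 3: n = 44 * 4 = 176, yield 176
Step 2: First next() gets 11, second next() gets the second value, third next() yields 176.
Therefore res = 176.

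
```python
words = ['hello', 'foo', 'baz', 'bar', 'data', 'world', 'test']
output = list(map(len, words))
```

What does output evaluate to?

Step 1: Map len() to each word:
  'hello' -> 5
  'foo' -> 3
  'baz' -> 3
  'bar' -> 3
  'data' -> 4
  'world' -> 5
  'test' -> 4
Therefore output = [5, 3, 3, 3, 4, 5, 4].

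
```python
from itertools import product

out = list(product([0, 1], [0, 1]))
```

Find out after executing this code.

Step 1: product([0, 1], [0, 1]) gives all pairs:
  (0, 0)
  (0, 1)
  (1, 0)
  (1, 1)
Therefore out = [(0, 0), (0, 1), (1, 0), (1, 1)].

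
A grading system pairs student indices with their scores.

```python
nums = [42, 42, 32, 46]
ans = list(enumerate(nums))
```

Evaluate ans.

Step 1: enumerate pairs each element with its index:
  (0, 42)
  (1, 42)
  (2, 32)
  (3, 46)
Therefore ans = [(0, 42), (1, 42), (2, 32), (3, 46)].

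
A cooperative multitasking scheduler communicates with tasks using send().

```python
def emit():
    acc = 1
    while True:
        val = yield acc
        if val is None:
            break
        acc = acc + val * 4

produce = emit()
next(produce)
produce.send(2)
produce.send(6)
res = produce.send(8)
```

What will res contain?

Step 1: next() -> yield acc=1.
Step 2: send(2) -> val=2, acc = 1 + 2*4 = 9, yield 9.
Step 3: send(6) -> val=6, acc = 9 + 6*4 = 33, yield 33.
Step 4: send(8) -> val=8, acc = 33 + 8*4 = 65, yield 65.
Therefore res = 65.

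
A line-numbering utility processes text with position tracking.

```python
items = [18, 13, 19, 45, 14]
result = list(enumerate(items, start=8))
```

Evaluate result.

Step 1: enumerate with start=8:
  (8, 18)
  (9, 13)
  (10, 19)
  (11, 45)
  (12, 14)
Therefore result = [(8, 18), (9, 13), (10, 19), (11, 45), (12, 14)].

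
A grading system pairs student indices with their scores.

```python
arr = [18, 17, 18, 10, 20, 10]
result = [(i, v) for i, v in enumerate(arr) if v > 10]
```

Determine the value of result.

Step 1: Filter enumerate([18, 17, 18, 10, 20, 10]) keeping v > 10:
  (0, 18): 18 > 10, included
  (1, 17): 17 > 10, included
  (2, 18): 18 > 10, included
  (3, 10): 10 <= 10, excluded
  (4, 20): 20 > 10, included
  (5, 10): 10 <= 10, excluded
Therefore result = [(0, 18), (1, 17), (2, 18), (4, 20)].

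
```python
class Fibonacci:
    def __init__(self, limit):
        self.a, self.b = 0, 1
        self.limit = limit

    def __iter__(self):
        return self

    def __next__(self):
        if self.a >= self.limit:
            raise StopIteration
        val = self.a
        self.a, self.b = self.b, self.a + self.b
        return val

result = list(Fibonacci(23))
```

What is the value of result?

Step 1: Fibonacci-like sequence (a=0, b=1) until >= 23:
  Yield 0, then a,b = 1,1
  Yield 1, then a,b = 1,2
  Yield 1, then a,b = 2,3
  Yield 2, then a,b = 3,5
  Yield 3, then a,b = 5,8
  Yield 5, then a,b = 8,13
  Yield 8, then a,b = 13,21
  Yield 13, then a,b = 21,34
  Yield 21, then a,b = 34,55
Step 2: 34 >= 23, stop.
Therefore result = [0, 1, 1, 2, 3, 5, 8, 13, 21].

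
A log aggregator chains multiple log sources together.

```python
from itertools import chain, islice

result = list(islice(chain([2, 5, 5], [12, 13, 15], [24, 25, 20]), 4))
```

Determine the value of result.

Step 1: chain([2, 5, 5], [12, 13, 15], [24, 25, 20]) = [2, 5, 5, 12, 13, 15, 24, 25, 20].
Step 2: islice takes first 4 elements: [2, 5, 5, 12].
Therefore result = [2, 5, 5, 12].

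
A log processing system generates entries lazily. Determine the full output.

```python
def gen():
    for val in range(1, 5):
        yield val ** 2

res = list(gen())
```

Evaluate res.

Step 1: For each val in range(1, 5), yield val**2:
  val=1: yield 1**2 = 1
  val=2: yield 2**2 = 4
  val=3: yield 3**2 = 9
  val=4: yield 4**2 = 16
Therefore res = [1, 4, 9, 16].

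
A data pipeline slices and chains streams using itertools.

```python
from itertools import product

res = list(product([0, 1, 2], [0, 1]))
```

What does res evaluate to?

Step 1: product([0, 1, 2], [0, 1]) gives all pairs:
  (0, 0)
  (0, 1)
  (1, 0)
  (1, 1)
  (2, 0)
  (2, 1)
Therefore res = [(0, 0), (0, 1), (1, 0), (1, 1), (2, 0), (2, 1)].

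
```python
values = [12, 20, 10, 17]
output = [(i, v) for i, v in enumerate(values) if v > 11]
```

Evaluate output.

Step 1: Filter enumerate([12, 20, 10, 17]) keeping v > 11:
  (0, 12): 12 > 11, included
  (1, 20): 20 > 11, included
  (2, 10): 10 <= 11, excluded
  (3, 17): 17 > 11, included
Therefore output = [(0, 12), (1, 20), (3, 17)].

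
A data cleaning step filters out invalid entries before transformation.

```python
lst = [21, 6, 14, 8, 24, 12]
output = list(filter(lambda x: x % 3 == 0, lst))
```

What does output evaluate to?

Step 1: Filter elements divisible by 3:
  21 % 3 = 0: kept
  6 % 3 = 0: kept
  14 % 3 = 2: removed
  8 % 3 = 2: removed
  24 % 3 = 0: kept
  12 % 3 = 0: kept
Therefore output = [21, 6, 24, 12].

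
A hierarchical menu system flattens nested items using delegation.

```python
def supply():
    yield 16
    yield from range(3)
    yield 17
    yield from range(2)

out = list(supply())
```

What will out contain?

Step 1: Trace yields in order:
  yield 16
  yield 0
  yield 1
  yield 2
  yield 17
  yield 0
  yield 1
Therefore out = [16, 0, 1, 2, 17, 0, 1].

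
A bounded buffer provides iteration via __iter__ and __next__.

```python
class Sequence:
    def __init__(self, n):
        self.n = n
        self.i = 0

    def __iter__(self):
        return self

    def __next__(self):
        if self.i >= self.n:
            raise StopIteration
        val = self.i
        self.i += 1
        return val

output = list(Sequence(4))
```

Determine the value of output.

Step 1: Sequence(4) creates an iterator counting 0 to 3.
Step 2: list() consumes all values: [0, 1, 2, 3].
Therefore output = [0, 1, 2, 3].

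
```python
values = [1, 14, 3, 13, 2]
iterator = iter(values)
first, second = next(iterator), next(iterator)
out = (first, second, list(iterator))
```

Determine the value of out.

Step 1: Create iterator over [1, 14, 3, 13, 2].
Step 2: first = 1, second = 14.
Step 3: Remaining elements: [3, 13, 2].
Therefore out = (1, 14, [3, 13, 2]).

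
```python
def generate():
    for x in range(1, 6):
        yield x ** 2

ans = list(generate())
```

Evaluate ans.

Step 1: For each x in range(1, 6), yield x**2:
  x=1: yield 1**2 = 1
  x=2: yield 2**2 = 4
  x=3: yield 3**2 = 9
  x=4: yield 4**2 = 16
  x=5: yield 5**2 = 25
Therefore ans = [1, 4, 9, 16, 25].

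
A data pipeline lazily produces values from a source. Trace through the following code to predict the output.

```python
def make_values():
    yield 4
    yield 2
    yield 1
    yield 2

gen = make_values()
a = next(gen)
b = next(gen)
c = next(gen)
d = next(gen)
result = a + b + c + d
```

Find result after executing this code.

Step 1: Create generator and consume all values:
  a = next(gen) = 4
  b = next(gen) = 2
  c = next(gen) = 1
  d = next(gen) = 2
Step 2: result = 4 + 2 + 1 + 2 = 9.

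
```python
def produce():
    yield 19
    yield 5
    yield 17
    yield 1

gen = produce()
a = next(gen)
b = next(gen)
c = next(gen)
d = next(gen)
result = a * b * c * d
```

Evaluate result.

Step 1: Create generator and consume all values:
  a = next(gen) = 19
  b = next(gen) = 5
  c = next(gen) = 17
  d = next(gen) = 1
Step 2: result = 19 * 5 * 17 * 1 = 1615.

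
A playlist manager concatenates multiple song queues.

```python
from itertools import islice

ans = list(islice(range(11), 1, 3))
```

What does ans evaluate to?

Step 1: islice(range(11), 1, 3) takes elements at indices [1, 3).
Step 2: Elements: [1, 2].
Therefore ans = [1, 2].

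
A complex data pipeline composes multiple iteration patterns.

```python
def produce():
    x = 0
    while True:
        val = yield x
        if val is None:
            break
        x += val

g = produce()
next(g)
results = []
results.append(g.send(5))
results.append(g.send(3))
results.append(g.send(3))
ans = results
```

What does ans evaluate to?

Step 1: next(g) -> yield 0.
Step 2: send(5) -> x = 5, yield 5.
Step 3: send(3) -> x = 8, yield 8.
Step 4: send(3) -> x = 11, yield 11.
Therefore ans = [5, 8, 11].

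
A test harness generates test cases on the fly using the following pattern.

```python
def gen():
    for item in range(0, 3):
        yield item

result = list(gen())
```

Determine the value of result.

Step 1: The generator yields each value from range(0, 3).
Step 2: list() consumes all yields: [0, 1, 2].
Therefore result = [0, 1, 2].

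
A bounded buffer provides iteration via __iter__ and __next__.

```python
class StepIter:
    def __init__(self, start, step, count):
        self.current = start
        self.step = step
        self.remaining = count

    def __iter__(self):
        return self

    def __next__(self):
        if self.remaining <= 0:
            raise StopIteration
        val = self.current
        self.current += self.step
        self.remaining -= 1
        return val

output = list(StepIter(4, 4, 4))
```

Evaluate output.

Step 1: StepIter starts at 4, increments by 4, for 4 steps:
  Yield 4, then current += 4
  Yield 8, then current += 4
  Yield 12, then current += 4
  Yield 16, then current += 4
Therefore output = [4, 8, 12, 16].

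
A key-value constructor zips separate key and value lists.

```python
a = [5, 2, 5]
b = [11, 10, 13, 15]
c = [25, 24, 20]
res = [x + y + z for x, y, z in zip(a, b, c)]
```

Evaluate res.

Step 1: zip three lists (truncates to shortest, len=3):
  5 + 11 + 25 = 41
  2 + 10 + 24 = 36
  5 + 13 + 20 = 38
Therefore res = [41, 36, 38].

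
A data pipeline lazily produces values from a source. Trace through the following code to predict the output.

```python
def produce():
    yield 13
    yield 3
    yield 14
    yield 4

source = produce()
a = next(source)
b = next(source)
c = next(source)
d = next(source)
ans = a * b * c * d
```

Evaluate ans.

Step 1: Create generator and consume all values:
  a = next(source) = 13
  b = next(source) = 3
  c = next(source) = 14
  d = next(source) = 4
Step 2: ans = 13 * 3 * 14 * 4 = 2184.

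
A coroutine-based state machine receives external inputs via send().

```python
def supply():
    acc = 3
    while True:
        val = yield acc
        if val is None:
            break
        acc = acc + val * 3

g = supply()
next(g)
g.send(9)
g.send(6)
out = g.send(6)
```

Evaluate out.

Step 1: next() -> yield acc=3.
Step 2: send(9) -> val=9, acc = 3 + 9*3 = 30, yield 30.
Step 3: send(6) -> val=6, acc = 30 + 6*3 = 48, yield 48.
Step 4: send(6) -> val=6, acc = 48 + 6*3 = 66, yield 66.
Therefore out = 66.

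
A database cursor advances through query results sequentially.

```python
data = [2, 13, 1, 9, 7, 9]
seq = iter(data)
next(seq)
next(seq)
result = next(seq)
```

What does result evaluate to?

Step 1: Create iterator over [2, 13, 1, 9, 7, 9].
Step 2: next() consumes 2.
Step 3: next() consumes 13.
Step 4: next() returns 1.
Therefore result = 1.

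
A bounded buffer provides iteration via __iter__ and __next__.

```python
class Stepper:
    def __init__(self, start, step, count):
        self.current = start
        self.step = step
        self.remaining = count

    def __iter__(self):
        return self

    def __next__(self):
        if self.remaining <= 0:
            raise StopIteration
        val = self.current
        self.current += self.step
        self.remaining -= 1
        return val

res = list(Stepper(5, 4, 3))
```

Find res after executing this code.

Step 1: Stepper starts at 5, increments by 4, for 3 steps:
  Yield 5, then current += 4
  Yield 9, then current += 4
  Yield 13, then current += 4
Therefore res = [5, 9, 13].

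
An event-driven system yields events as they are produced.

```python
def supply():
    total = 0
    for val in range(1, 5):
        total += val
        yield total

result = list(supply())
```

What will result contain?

Step 1: Generator accumulates running sum:
  val=1: total = 1, yield 1
  val=2: total = 3, yield 3
  val=3: total = 6, yield 6
  val=4: total = 10, yield 10
Therefore result = [1, 3, 6, 10].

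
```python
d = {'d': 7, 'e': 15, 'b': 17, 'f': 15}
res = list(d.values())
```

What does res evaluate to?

Step 1: d.values() returns the dictionary values in insertion order.
Therefore res = [7, 15, 17, 15].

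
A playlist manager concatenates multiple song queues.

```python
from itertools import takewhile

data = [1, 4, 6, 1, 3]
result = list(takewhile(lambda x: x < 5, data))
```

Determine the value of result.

Step 1: takewhile stops at first element >= 5:
  1 < 5: take
  4 < 5: take
  6 >= 5: stop
Therefore result = [1, 4].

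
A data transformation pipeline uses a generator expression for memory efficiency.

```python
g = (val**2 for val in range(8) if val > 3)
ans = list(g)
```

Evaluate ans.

Step 1: For range(8), keep val > 3, then square:
  val=0: 0 <= 3, excluded
  val=1: 1 <= 3, excluded
  val=2: 2 <= 3, excluded
  val=3: 3 <= 3, excluded
  val=4: 4 > 3, yield 4**2 = 16
  val=5: 5 > 3, yield 5**2 = 25
  val=6: 6 > 3, yield 6**2 = 36
  val=7: 7 > 3, yield 7**2 = 49
Therefore ans = [16, 25, 36, 49].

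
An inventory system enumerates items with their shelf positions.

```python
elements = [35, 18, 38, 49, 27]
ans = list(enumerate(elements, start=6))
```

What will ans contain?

Step 1: enumerate with start=6:
  (6, 35)
  (7, 18)
  (8, 38)
  (9, 49)
  (10, 27)
Therefore ans = [(6, 35), (7, 18), (8, 38), (9, 49), (10, 27)].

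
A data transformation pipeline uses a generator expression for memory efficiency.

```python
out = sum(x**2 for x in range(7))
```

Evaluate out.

Step 1: Compute x**2 for each x in range(7):
  x=0: 0**2 = 0
  x=1: 1**2 = 1
  x=2: 2**2 = 4
  x=3: 3**2 = 9
  x=4: 4**2 = 16
  x=5: 5**2 = 25
  x=6: 6**2 = 36
Step 2: sum = 0 + 1 + 4 + 9 + 16 + 25 + 36 = 91.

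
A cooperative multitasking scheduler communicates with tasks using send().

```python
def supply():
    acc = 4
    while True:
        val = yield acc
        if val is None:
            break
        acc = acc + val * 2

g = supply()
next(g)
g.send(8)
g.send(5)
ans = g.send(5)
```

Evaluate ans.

Step 1: next() -> yield acc=4.
Step 2: send(8) -> val=8, acc = 4 + 8*2 = 20, yield 20.
Step 3: send(5) -> val=5, acc = 20 + 5*2 = 30, yield 30.
Step 4: send(5) -> val=5, acc = 30 + 5*2 = 40, yield 40.
Therefore ans = 40.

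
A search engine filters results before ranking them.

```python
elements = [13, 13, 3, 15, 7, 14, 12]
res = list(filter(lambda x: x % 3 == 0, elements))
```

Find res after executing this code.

Step 1: Filter elements divisible by 3:
  13 % 3 = 1: removed
  13 % 3 = 1: removed
  3 % 3 = 0: kept
  15 % 3 = 0: kept
  7 % 3 = 1: removed
  14 % 3 = 2: removed
  12 % 3 = 0: kept
Therefore res = [3, 15, 12].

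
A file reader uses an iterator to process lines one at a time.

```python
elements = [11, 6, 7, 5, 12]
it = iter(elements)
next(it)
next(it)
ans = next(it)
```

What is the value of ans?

Step 1: Create iterator over [11, 6, 7, 5, 12].
Step 2: next() consumes 11.
Step 3: next() consumes 6.
Step 4: next() returns 7.
Therefore ans = 7.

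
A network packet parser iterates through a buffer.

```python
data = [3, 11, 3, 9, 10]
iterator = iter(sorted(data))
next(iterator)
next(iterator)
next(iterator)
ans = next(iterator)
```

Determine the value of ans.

Step 1: sorted([3, 11, 3, 9, 10]) = [3, 3, 9, 10, 11].
Step 2: Create iterator and skip 3 elements.
Step 3: next() returns 10.
Therefore ans = 10.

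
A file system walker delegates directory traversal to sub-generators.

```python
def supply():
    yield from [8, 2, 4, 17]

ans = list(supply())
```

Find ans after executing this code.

Step 1: yield from delegates to the iterable, yielding each element.
Step 2: Collected values: [8, 2, 4, 17].
Therefore ans = [8, 2, 4, 17].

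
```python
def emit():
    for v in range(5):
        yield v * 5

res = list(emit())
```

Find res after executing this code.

Step 1: For each v in range(5), yield v * 5:
  v=0: yield 0 * 5 = 0
  v=1: yield 1 * 5 = 5
  v=2: yield 2 * 5 = 10
  v=3: yield 3 * 5 = 15
  v=4: yield 4 * 5 = 20
Therefore res = [0, 5, 10, 15, 20].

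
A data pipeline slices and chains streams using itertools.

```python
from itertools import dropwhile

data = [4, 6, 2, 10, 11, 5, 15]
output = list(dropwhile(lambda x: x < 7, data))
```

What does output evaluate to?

Step 1: dropwhile drops elements while < 7:
  4 < 7: dropped
  6 < 7: dropped
  2 < 7: dropped
  10: kept (dropping stopped)
Step 2: Remaining elements kept regardless of condition.
Therefore output = [10, 11, 5, 15].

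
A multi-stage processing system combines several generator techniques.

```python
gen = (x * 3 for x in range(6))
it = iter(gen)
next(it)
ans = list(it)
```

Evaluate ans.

Step 1: Generator produces [0, 3, 6, 9, 12, 15].
Step 2: next(it) consumes first element (0).
Step 3: list(it) collects remaining: [3, 6, 9, 12, 15].
Therefore ans = [3, 6, 9, 12, 15].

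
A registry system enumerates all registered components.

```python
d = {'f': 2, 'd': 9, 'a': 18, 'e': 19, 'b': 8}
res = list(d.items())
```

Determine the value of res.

Step 1: d.items() returns (key, value) pairs in insertion order.
Therefore res = [('f', 2), ('d', 9), ('a', 18), ('e', 19), ('b', 8)].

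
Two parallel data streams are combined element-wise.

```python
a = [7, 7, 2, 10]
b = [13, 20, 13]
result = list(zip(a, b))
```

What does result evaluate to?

Step 1: zip stops at shortest (len(a)=4, len(b)=3):
  Index 0: (7, 13)
  Index 1: (7, 20)
  Index 2: (2, 13)
Step 2: Last element of a (10) has no pair, dropped.
Therefore result = [(7, 13), (7, 20), (2, 13)].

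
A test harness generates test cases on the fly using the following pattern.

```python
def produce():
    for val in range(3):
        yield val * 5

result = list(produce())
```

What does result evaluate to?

Step 1: For each val in range(3), yield val * 5:
  val=0: yield 0 * 5 = 0
  val=1: yield 1 * 5 = 5
  val=2: yield 2 * 5 = 10
Therefore result = [0, 5, 10].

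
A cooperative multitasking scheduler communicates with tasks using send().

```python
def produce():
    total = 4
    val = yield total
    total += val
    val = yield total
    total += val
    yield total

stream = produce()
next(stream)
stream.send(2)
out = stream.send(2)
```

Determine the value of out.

Step 1: next() -> yield total=4.
Step 2: send(2) -> val=2, total = 4+2 = 6, yield 6.
Step 3: send(2) -> val=2, total = 6+2 = 8, yield 8.
Therefore out = 8.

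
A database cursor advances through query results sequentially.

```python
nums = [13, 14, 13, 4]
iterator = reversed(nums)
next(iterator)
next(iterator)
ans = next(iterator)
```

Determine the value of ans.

Step 1: reversed([13, 14, 13, 4]) gives iterator: [4, 13, 14, 13].
Step 2: First next() = 4, second next() = 13.
Step 3: Third next() = 14.
Therefore ans = 14.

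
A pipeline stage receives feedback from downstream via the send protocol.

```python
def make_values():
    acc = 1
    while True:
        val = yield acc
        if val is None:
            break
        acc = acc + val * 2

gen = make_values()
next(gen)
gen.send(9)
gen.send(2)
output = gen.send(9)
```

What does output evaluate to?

Step 1: next() -> yield acc=1.
Step 2: send(9) -> val=9, acc = 1 + 9*2 = 19, yield 19.
Step 3: send(2) -> val=2, acc = 19 + 2*2 = 23, yield 23.
Step 4: send(9) -> val=9, acc = 23 + 9*2 = 41, yield 41.
Therefore output = 41.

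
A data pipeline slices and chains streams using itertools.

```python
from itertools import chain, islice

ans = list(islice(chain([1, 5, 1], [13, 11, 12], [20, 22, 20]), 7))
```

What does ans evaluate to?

Step 1: chain([1, 5, 1], [13, 11, 12], [20, 22, 20]) = [1, 5, 1, 13, 11, 12, 20, 22, 20].
Step 2: islice takes first 7 elements: [1, 5, 1, 13, 11, 12, 20].
Therefore ans = [1, 5, 1, 13, 11, 12, 20].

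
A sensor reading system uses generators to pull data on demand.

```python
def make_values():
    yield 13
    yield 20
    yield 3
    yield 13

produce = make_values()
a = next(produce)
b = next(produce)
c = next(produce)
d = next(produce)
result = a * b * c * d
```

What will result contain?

Step 1: Create generator and consume all values:
  a = next(produce) = 13
  b = next(produce) = 20
  c = next(produce) = 3
  d = next(produce) = 13
Step 2: result = 13 * 20 * 3 * 13 = 10140.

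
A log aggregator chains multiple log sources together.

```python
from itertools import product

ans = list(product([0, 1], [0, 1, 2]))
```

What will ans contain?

Step 1: product([0, 1], [0, 1, 2]) gives all pairs:
  (0, 0)
  (0, 1)
  (0, 2)
  (1, 0)
  (1, 1)
  (1, 2)
Therefore ans = [(0, 0), (0, 1), (0, 2), (1, 0), (1, 1), (1, 2)].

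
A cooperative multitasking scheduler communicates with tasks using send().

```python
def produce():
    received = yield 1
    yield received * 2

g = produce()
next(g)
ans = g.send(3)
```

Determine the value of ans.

Step 1: next(g) advances to first yield, producing 1.
Step 2: send(3) resumes, received = 3.
Step 3: yield received * 2 = 3 * 2 = 6.
Therefore ans = 6.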